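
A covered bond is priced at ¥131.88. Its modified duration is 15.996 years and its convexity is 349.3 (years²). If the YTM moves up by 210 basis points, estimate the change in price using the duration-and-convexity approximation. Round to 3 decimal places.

-¥34.143

Duration effect: -D_mod·Δy = -15.996 × (+0.021) = -0.335916
Convexity effect: ½·C·(Δy)² = 0.5 × 349.3 × (0.021)² = +0.07702065
ΔP/P ≈ -0.335916 + 0.07702065 = -0.25889535
ΔP ≈ 131.88 × (-0.25889535) = -34.143118758.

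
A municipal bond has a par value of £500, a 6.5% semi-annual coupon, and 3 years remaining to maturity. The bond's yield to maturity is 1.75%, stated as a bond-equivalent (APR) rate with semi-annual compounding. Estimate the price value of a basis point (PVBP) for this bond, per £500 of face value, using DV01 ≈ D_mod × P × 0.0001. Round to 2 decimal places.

£0.16

Periodic yield y = 0.00875.
  t   CF        PV=CF/(1+0.00875)^t    t·PV
  1        16.25        16.1090        16.1090
  2        16.25        15.9693        31.9386
  3        16.25        15.8308        47.4924
  4        16.25        15.6935        62.7739
  5        16.25        15.5574        77.7868
  6       516.25       489.9579     2,939.7475
  Σ                    569.1179     3,175.8482
P = 569.1179; D_Mac = 5.58030 half-year periods = 2.79015 yrs; D_mod = 2.76595 yrs.
DV01 ≈ 2.76595 × 569.1179 × 0.0001 = 0.157415.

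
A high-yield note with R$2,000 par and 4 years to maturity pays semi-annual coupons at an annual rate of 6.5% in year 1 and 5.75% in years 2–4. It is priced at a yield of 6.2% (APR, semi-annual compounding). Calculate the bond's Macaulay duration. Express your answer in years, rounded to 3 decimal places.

3.606 years

Periodic yield y = 0.031. Discount each cash flow and weight by its period:
  t   CF        PV=CF/(1+0.031)^t    t·PV
  1        65.00        63.0456        63.0456
  2        65.00        61.1499       122.2999
  3        57.50        52.4677       157.4030
  4        57.50        50.8901       203.5603
  5        57.50        49.3599       246.7996
  6        57.50        47.8758       287.2547
  7        57.50        46.4363       325.0538
  8     2,057.50     1,611.6492    12,893.1937
  Σ                  1,982.8745    14,298.6107
Price P = Σ PV = 1,982.8745.
Macaulay duration = Σ(t·PV) / P = 14,298.6107 / 1,982.8745 = 7.21105 half-year periods.
In years: 7.21105 / 2 = 3.60553 years.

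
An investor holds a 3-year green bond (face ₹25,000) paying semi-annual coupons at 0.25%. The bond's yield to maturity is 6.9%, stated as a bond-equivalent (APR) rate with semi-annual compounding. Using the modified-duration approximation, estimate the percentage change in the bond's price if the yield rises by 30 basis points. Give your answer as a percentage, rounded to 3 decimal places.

Periodic yield y = 0.0345. Modified duration first:
  t   CF        PV=CF/(1+0.0345)^t    t·PV
  1        31.25        30.2078        30.2078
  2        31.25        29.2004        58.4008
  3        31.25        28.2266        84.6798
  4        31.25        27.2853       109.1410
  5        31.25        26.3753       131.8765
  6    25,031.25    20,422.0609   122,532.3656
  Σ                 20,563.3563   122,946.6716
P = 20,563.3563; D_Mac = 5.97892 half-year periods = 2.98946 yrs; D_mod = 2.98946/(1+0.0345) = 2.88976 yrs.
ΔP/P ≈ -D_mod · Δy = -2.88976 × (+0.003) = -0.008669 = -0.8669%.

-0.867%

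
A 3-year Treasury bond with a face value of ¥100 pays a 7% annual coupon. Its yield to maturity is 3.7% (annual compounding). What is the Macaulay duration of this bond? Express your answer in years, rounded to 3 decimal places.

2.817 years

Periodic yield y = 0.037. Discount each cash flow and weight by its year:
  t   CF        PV=CF/(1+0.037)^t    t·PV
  1         7.00         6.7502         6.7502
  2         7.00         6.5094        13.0188
  3       107.00        95.9506       287.8517
  Σ                    109.2102       307.6207
Price P = Σ PV = 109.2102.
Macaulay duration = Σ(t·PV) / P = 307.6207 / 109.2102 = 2.81678 years.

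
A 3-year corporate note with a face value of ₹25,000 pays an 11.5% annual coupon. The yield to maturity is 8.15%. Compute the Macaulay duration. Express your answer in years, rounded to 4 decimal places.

Periodic yield y = 0.0815. Discount each cash flow and weight by its year:
  t   CF        PV=CF/(1+0.0815)^t    t·PV
  1     2,875.00     2,658.3449     2,658.3449
  2     2,875.00     2,458.0165     4,916.0331
  3    27,875.00    22,036.1289    66,108.3868
  Σ                 27,152.4904    73,682.7648
Price P = Σ PV = 27,152.4904.
Macaulay duration = Σ(t·PV) / P = 73,682.7648 / 27,152.4904 = 2.71367 years.

2.7137 years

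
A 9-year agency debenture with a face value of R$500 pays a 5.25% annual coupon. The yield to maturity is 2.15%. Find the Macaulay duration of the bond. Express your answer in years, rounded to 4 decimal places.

Periodic yield y = 0.0215. Discount each cash flow and weight by its year:
  t   CF        PV=CF/(1+0.0215)^t    t·PV
  1        26.25        25.6975        25.6975
  2        26.25        25.1566        50.3133
  3        26.25        24.6272        73.8815
  4        26.25        24.1088        96.4353
  5        26.25        23.6014       118.0069
  6        26.25        23.1046       138.6278
  7        26.25        22.6183       158.3284
  8        26.25        22.1423       177.1382
  9       526.25       434.5570     3,911.0132
  Σ                    625.6138     4,749.4420
Price P = Σ PV = 625.6138.
Macaulay duration = Σ(t·PV) / P = 4,749.4420 / 625.6138 = 7.59165 years.

7.5917 years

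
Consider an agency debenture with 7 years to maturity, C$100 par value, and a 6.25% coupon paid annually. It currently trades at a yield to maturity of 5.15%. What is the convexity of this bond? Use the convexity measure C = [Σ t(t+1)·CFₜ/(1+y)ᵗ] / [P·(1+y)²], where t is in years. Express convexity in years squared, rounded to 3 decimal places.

With y = 0.0515:
  t   CF        PV=CF/(1+0.0515)^t    t·PV        t(t+1)·PV
  1         6.25         5.9439         5.9439          11.8878
  2         6.25         5.6528        11.3055          33.9166
  3         6.25         5.3759        16.1277          64.5109
  4         6.25         5.1126        20.4505         102.2523
  5         6.25         4.8622        24.3110         145.8663
  6         6.25         4.6241        27.7444         194.2109
  7       106.25        74.7591       523.3136       4,186.5090
  Σ                    106.3306       629.1967       4,739.1538
P = 106.3306.
Convexity = Σ t(t+1)·PV / [P·(1+y)²] = 4,739.1538 / (106.3306 × 1.105652) = 40.31106.

40.311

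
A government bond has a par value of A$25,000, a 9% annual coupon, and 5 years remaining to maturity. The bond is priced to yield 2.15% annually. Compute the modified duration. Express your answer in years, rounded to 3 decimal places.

4.256 years

Periodic yield y = 0.0215. First find Macaulay duration:
  t   CF        PV=CF/(1+0.0215)^t    t·PV
  1     2,250.00     2,202.6432     2,202.6432
  2     2,250.00     2,156.2831     4,312.5662
  3     2,250.00     2,110.8988     6,332.6963
  4     2,250.00     2,066.4697     8,265.8787
  5    27,250.00    24,500.4833   122,502.4166
  Σ                 33,036.7780   143,616.2009
P = 33,036.7780; Macaulay duration = 143,616.2009 / 33,036.7780 = 4.34716 years.
Modified duration = D_Mac / (1 + y) = 4.34716 / 1.0215 = 4.25566 years.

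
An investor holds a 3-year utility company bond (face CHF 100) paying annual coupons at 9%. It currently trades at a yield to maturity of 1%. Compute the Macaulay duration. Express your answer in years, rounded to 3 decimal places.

2.784 years

Periodic yield y = 0.01. Discount each cash flow and weight by its year:
  t   CF        PV=CF/(1+0.01)^t    t·PV
  1         9.00         8.9109         8.9109
  2         9.00         8.8227        17.6453
  3       109.00       105.7943       317.3830
  Σ                    123.5279       343.9392
Price P = Σ PV = 123.5279.
Macaulay duration = Σ(t·PV) / P = 343.9392 / 123.5279 = 2.78430 years.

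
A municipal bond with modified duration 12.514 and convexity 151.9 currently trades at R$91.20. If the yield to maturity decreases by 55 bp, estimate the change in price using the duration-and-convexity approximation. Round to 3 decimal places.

+R$6.487

Duration effect: -D_mod·Δy = -12.514 × (-0.0055) = +0.068827
Convexity effect: ½·C·(Δy)² = 0.5 × 151.9 × (-0.0055)² = +0.0022974875
ΔP/P ≈ +0.068827 + 0.0022974875 = +0.0711244875
ΔP ≈ 91.20 × (+0.0711244875) = +6.48655326.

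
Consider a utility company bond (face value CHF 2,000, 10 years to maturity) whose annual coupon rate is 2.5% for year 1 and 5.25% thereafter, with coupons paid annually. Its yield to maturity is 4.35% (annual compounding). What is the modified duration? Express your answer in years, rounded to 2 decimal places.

Periodic yield y = 0.0435. First find Macaulay duration:
  t   CF        PV=CF/(1+0.0435)^t    t·PV
  1        50.00        47.9157        47.9157
  2       105.00        96.4283       192.8565
  3       105.00        92.4085       277.2255
  4       105.00        88.5563       354.2252
  5       105.00        84.8647       424.3235
  6       105.00        81.3270       487.9618
  7       105.00        77.9367       545.5570
  8       105.00        74.6878       597.5024
  9       105.00        71.5743       644.1689
  10    2,105.00     1,375.0787    13,750.7874
  Σ                  2,090.7780    17,322.5239
P = 2,090.7780; Macaulay duration = 17,322.5239 / 2,090.7780 = 8.28520 years.
Modified duration = D_Mac / (1 + y) = 8.28520 / 1.0435 = 7.93982 years.

7.94 years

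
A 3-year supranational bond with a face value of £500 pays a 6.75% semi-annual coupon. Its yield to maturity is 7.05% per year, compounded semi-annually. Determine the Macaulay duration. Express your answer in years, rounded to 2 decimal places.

2.76 years

Periodic yield y = 0.03525. Discount each cash flow and weight by its period:
  t   CF        PV=CF/(1+0.03525)^t    t·PV
  1       16.875        16.3004        16.3004
  2       16.875        15.7454        31.4908
  3       16.875        15.2093        45.6278
  4       16.875        14.6914        58.7656
  5       16.875        14.1911        70.9557
  6      516.875       419.8693     2,519.2156
  Σ                    496.0069     2,742.3559
Price P = Σ PV = 496.0069.
Macaulay duration = Σ(t·PV) / P = 2,742.3559 / 496.0069 = 5.52887 half-year periods.
In years: 5.52887 / 2 = 2.76443 years.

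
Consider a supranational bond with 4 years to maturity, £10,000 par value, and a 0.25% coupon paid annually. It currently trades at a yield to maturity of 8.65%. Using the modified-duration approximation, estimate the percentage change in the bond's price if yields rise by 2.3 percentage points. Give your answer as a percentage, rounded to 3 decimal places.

Periodic yield y = 0.0865. Modified duration first:
  t   CF        PV=CF/(1+0.0865)^t    t·PV
  1        25.00        23.0097        23.0097
  2        25.00        21.1778        42.3556
  3        25.00        19.4917        58.4752
  4    10,025.00     7,193.9176    28,775.6704
  Σ                  7,257.5968    28,899.5109
P = 7,257.5968; D_Mac = 3.98197 yrs; D_mod = 3.98197/(1+0.0865) = 3.66495 yrs.
ΔP/P ≈ -D_mod · Δy = -3.66495 × (+0.023) = -0.084294 = -8.4294%.

-8.429%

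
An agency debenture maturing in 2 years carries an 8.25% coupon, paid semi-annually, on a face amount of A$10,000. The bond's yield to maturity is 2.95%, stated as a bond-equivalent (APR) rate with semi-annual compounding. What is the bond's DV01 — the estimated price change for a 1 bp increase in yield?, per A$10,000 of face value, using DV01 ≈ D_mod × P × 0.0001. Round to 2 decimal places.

Periodic yield y = 0.01475.
  t   CF        PV=CF/(1+0.01475)^t    t·PV
  1       412.50       406.5041       406.5041
  2       412.50       400.5953       801.1906
  3       412.50       394.7724     1,184.3172
  4    10,412.50     9,820.1648    39,280.6591
  Σ                 11,022.0365    41,672.6709
P = 11,022.0365; D_Mac = 3.78085 half-year periods = 1.89043 yrs; D_mod = 1.86295 yrs.
DV01 ≈ 1.86295 × 11,022.0365 × 0.0001 = 2.053347.

A$2.05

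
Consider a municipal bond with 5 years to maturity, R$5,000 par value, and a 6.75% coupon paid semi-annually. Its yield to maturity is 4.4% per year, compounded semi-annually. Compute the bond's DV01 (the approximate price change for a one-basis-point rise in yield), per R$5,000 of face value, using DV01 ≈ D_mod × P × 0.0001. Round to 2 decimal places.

R$2.36

Periodic yield y = 0.022.
  t   CF        PV=CF/(1+0.022)^t    t·PV
  1       168.75       165.1174       165.1174
  2       168.75       161.5630       323.1261
  3       168.75       158.0852       474.2555
  4       168.75       154.6821       618.7286
  5       168.75       151.3524       756.7620
  6       168.75       148.0943       888.5659
  7       168.75       144.9064     1,014.3447
  8       168.75       141.7871     1,134.2965
  9       168.75       138.7349     1,248.6141
  10    5,168.75     4,157.9242    41,579.2421
  Σ                  5,522.2470    48,203.0528
P = 5,522.2470; D_Mac = 8.72888 half-year periods = 4.36444 yrs; D_mod = 4.27049 yrs.
DV01 ≈ 4.27049 × 5,522.2470 × 0.0001 = 2.358271.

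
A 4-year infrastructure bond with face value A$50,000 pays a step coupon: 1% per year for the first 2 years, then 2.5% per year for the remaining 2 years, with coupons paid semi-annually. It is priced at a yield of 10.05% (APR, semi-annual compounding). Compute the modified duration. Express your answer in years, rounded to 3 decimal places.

Periodic yield y = 0.05025. First find Macaulay duration:
  t   CF        PV=CF/(1+0.05025)^t    t·PV
  1       250.00       238.0386       238.0386
  2       250.00       226.6494       453.2989
  3       250.00       215.8052       647.4156
  4       250.00       205.4799       821.9194
  5       625.00       489.1213     2,445.6064
  6       625.00       465.7189     2,794.3135
  7       625.00       443.4362     3,104.0537
  8    50,625.00    34,199.7959   273,598.3674
  Σ                 36,484.0454   284,103.0135
P = 36,484.0454; Macaulay duration = 284,103.0135 / 36,484.0454 = 7.78705 half-year periods = 3.89352 years.
Modified duration = D_Mac / (1 + y) = 3.89352 / 1.05025 = 3.70724 years.

3.707 years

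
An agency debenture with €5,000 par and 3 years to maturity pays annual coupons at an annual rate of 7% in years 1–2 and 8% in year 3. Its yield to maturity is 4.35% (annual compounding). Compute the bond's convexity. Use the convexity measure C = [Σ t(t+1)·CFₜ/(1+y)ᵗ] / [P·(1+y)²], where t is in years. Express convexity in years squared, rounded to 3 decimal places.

With y = 0.0435:
  t   CF        PV=CF/(1+0.0435)^t    t·PV        t(t+1)·PV
  1       350.00       335.4097       335.4097         670.8194
  2       350.00       321.4276       642.8552       1,928.5655
  3     5,400.00     4,752.4373    14,257.3120      57,029.2481
  Σ                  5,409.2746    15,235.5769      59,628.6329
P = 5,409.2746.
Convexity = Σ t(t+1)·PV / [P·(1+y)²] = 59,628.6329 / (5,409.2746 × 1.088892) = 10.12351.

10.124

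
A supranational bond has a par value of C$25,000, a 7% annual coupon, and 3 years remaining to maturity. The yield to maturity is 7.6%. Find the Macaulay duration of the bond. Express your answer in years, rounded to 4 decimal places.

Periodic yield y = 0.076. Discount each cash flow and weight by its year:
  t   CF        PV=CF/(1+0.076)^t    t·PV
  1     1,750.00     1,626.3941     1,626.3941
  2     1,750.00     1,511.5186     3,023.0373
  3    26,750.00    21,472.7156    64,418.1468
  Σ                 24,610.6283    69,067.5782
Price P = Σ PV = 24,610.6283.
Macaulay duration = Σ(t·PV) / P = 69,067.5782 / 24,610.6283 = 2.80641 years.

2.8064 years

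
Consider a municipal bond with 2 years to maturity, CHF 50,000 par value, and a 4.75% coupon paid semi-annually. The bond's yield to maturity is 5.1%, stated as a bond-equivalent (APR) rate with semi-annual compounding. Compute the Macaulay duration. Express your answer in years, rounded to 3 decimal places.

Periodic yield y = 0.0255. Discount each cash flow and weight by its period:
  t   CF        PV=CF/(1+0.0255)^t    t·PV
  1     1,187.50     1,157.9717     1,157.9717
  2     1,187.50     1,129.1777     2,258.3554
  3     1,187.50     1,101.0996     3,303.2989
  4    51,187.50    46,282.9743   185,131.8971
  Σ                 49,671.2233   191,851.5232
Price P = Σ PV = 49,671.2233.
Macaulay duration = Σ(t·PV) / P = 191,851.5232 / 49,671.2233 = 3.86243 half-year periods.
In years: 3.86243 / 2 = 1.93121 years.

1.931 years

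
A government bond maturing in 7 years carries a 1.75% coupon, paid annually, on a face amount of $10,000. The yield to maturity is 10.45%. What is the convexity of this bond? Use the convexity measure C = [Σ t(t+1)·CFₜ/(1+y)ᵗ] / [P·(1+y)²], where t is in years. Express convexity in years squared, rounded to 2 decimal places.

With y = 0.1045:
  t   CF        PV=CF/(1+0.1045)^t    t·PV        t(t+1)·PV
  1       175.00       158.4427       158.4427         316.8855
  2       175.00       143.4520       286.9040         860.7120
  3       175.00       129.8796       389.6388       1,558.5550
  4       175.00       117.5913       470.3652       2,351.8259
  5       175.00       106.4656       532.3282       3,193.9690
  6       175.00        96.3926       578.3556       4,048.4895
  7    10,175.00     5,074.2794    35,519.9558     284,159.6463
  Σ                  5,826.5033    37,935.9903     296,490.0831
P = 5,826.5033.
Convexity = Σ t(t+1)·PV / [P·(1+y)²] = 296,490.0831 / (5,826.5033 × 1.219920) = 41.71293.

41.71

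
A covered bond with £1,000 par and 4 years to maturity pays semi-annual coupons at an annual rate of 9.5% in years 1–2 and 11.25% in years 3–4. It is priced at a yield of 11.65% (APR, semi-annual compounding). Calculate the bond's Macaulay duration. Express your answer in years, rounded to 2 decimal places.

3.39 years

Periodic yield y = 0.05825. Discount each cash flow and weight by its period:
  t   CF        PV=CF/(1+0.05825)^t    t·PV
  1        47.50        44.8854        44.8854
  2        47.50        42.4148        84.8295
  3        47.50        40.0801       120.2403
  4        47.50        37.8739       151.4958
  5        56.25        42.3820       211.9099
  6        56.25        40.0491       240.2947
  7        56.25        37.8447       264.9126
  8     1,056.25       671.5224     5,372.1792
  Σ                    957.0524     6,490.7473
Price P = Σ PV = 957.0524.
Macaulay duration = Σ(t·PV) / P = 6,490.7473 / 957.0524 = 6.78202 half-year periods.
In years: 6.78202 / 2 = 3.39101 years.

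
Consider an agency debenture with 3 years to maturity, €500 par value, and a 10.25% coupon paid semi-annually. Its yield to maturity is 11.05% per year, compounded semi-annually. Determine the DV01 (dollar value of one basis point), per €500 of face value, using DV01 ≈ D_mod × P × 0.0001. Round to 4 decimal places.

€0.1232

Periodic yield y = 0.05525.
  t   CF        PV=CF/(1+0.05525)^t    t·PV
  1       25.625        24.2833        24.2833
  2       25.625        23.0119        46.0239
  3       25.625        21.8071        65.4213
  4       25.625        20.6653        82.6613
  5       25.625        19.5834        97.9168
  6      525.625       380.6658     2,283.9947
  Σ                    490.0169     2,600.3013
P = 490.0169; D_Mac = 5.30655 half-year periods = 2.65328 yrs; D_mod = 2.51436 yrs.
DV01 ≈ 2.51436 × 490.0169 × 0.0001 = 0.123208.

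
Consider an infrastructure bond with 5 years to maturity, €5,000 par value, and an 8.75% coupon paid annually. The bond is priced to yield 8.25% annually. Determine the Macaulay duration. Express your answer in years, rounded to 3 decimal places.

Periodic yield y = 0.0825. Discount each cash flow and weight by its year:
  t   CF        PV=CF/(1+0.0825)^t    t·PV
  1       437.50       404.1570       404.1570
  2       437.50       373.3552       746.7105
  3       437.50       344.9009     1,034.7027
  4       437.50       318.6152     1,274.4606
  5     5,437.50     3,658.1351    18,290.6757
  Σ                  5,099.1635    21,750.7066
Price P = Σ PV = 5,099.1635.
Macaulay duration = Σ(t·PV) / P = 21,750.7066 / 5,099.1635 = 4.26554 years.

4.266 years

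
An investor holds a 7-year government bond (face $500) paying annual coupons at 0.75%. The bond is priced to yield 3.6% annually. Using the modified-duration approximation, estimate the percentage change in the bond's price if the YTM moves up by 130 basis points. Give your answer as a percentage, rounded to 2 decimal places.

Periodic yield y = 0.036. Modified duration first:
  t   CF        PV=CF/(1+0.036)^t    t·PV
  1         3.75         3.6197         3.6197
  2         3.75         3.4939         6.9878
  3         3.75         3.3725        10.1175
  4         3.75         3.2553        13.0212
  5         3.75         3.1422        15.7110
  6         3.75         3.0330        18.1980
  7       503.75       393.2754     2,752.9277
  Σ                    413.1920     2,820.5830
P = 413.1920; D_Mac = 6.82633 yrs; D_mod = 6.82633/(1+0.036) = 6.58912 yrs.
ΔP/P ≈ -D_mod · Δy = -6.58912 × (+0.013) = -0.085659 = -8.5659%.

-8.57%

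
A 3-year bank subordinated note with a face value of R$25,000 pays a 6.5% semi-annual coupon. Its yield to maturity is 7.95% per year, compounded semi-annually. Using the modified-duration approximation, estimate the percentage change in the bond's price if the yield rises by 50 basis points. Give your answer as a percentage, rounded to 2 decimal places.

-1.33%

Periodic yield y = 0.03975. Modified duration first:
  t   CF        PV=CF/(1+0.03975)^t    t·PV
  1       812.50       781.4378       781.4378
  2       812.50       751.5632     1,503.1264
  3       812.50       722.8307     2,168.4921
  4       812.50       695.1966     2,780.7865
  5       812.50       668.6190     3,343.0951
  6    25,812.50    20,429.4415   122,576.6492
  Σ                 24,049.0889   133,153.5871
P = 24,049.0889; D_Mac = 5.53674 half-year periods = 2.76837 yrs; D_mod = 2.76837/(1+0.03975) = 2.66253 yrs.
ΔP/P ≈ -D_mod · Δy = -2.66253 × (+0.005) = -0.013313 = -1.3313%.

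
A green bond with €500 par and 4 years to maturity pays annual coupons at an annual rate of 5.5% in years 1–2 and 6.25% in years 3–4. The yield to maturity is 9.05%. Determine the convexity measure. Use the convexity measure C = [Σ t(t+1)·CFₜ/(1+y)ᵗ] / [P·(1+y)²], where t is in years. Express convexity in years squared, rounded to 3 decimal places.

14.997

With y = 0.0905:
  t   CF        PV=CF/(1+0.0905)^t    t·PV        t(t+1)·PV
  1        27.50        25.2178        25.2178          50.4356
  2        27.50        23.1250        46.2500         138.7499
  3        31.25        24.0976        72.2927         289.1707
  4       531.25       375.6611     1,502.6445       7,513.2226
  Σ                    448.1015     1,646.4049       7,991.5788
P = 448.1015.
Convexity = Σ t(t+1)·PV / [P·(1+y)²] = 7,991.5788 / (448.1015 × 1.189190) = 14.99702.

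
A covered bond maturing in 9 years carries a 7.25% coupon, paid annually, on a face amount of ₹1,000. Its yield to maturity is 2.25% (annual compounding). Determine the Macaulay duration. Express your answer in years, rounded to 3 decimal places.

7.271 years

Periodic yield y = 0.0225. Discount each cash flow and weight by its year:
  t   CF        PV=CF/(1+0.0225)^t    t·PV
  1        72.50        70.9046        70.9046
  2        72.50        69.3444       138.6888
  3        72.50        67.8185       203.4554
  4        72.50        66.3261       265.3046
  5        72.50        64.8666       324.3332
  6        72.50        63.4393       380.6356
  7        72.50        62.0433       434.3030
  8        72.50        60.6780       485.4242
  9     1,072.50       877.8644     7,900.7798
  Σ                  1,403.2853    10,203.8293
Price P = Σ PV = 1,403.2853.
Macaulay duration = Σ(t·PV) / P = 10,203.8293 / 1,403.2853 = 7.27139 years.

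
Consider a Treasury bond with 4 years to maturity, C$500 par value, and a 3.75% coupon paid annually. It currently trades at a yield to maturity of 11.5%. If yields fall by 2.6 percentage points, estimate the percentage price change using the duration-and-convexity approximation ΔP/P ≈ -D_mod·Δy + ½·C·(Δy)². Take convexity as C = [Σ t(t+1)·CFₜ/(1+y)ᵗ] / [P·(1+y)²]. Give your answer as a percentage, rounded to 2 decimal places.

+9.25%

With y = 0.115:
  t   CF        PV=CF/(1+0.115)^t    t·PV        t(t+1)·PV
  1        18.75        16.8161        16.8161          33.6323
  2        18.75        15.0817        30.1635          90.4905
  3        18.75        13.5262        40.5787         162.3147
  4       518.75       335.6284     1,342.5134       6,712.5670
  Σ                    381.0525     1,430.0717       6,999.0045
P = 381.0525; D_Mac = 3.75295 yrs; D_mod = 3.36588 yrs; C = 14.77412.
Duration effect: -3.36588 × (-0.026) = +0.087513
Convexity effect: 0.5 × 14.77412 × (-0.026)² = +0.0049937
ΔP/P ≈ +0.087513 + 0.0049937 = +0.092506 = +9.2506%.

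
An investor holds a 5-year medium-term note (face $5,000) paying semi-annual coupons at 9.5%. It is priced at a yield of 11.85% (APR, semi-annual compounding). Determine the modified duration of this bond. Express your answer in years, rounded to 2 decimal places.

Periodic yield y = 0.05925. First find Macaulay duration:
  t   CF        PV=CF/(1+0.05925)^t    t·PV
  1       237.50       224.2152       224.2152
  2       237.50       211.6736       423.3472
  3       237.50       199.8335       599.5004
  4       237.50       188.6556       754.6224
  5       237.50       178.1030       890.5150
  6       237.50       168.1407     1,008.8440
  7       237.50       158.7356     1,111.1491
  8       237.50       149.8566     1,198.8527
  9       237.50       141.4742     1,273.2681
  10    5,237.50     2,945.3663    29,453.6627
  Σ                  4,566.0543    36,937.9769
P = 4,566.0543; Macaulay duration = 36,937.9769 / 4,566.0543 = 8.08969 half-year periods = 4.04485 years.
Modified duration = D_Mac / (1 + y) = 4.04485 / 1.05925 = 3.81859 years.

3.82 years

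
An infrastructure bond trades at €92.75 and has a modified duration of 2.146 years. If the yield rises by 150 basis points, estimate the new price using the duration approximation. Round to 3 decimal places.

€89.764

Duration approximation: ΔP/P ≈ -D_mod · Δy = -2.146 × (+0.015) = -0.032190.
New price ≈ 92.75 × (1 - 0.032190) = 89.7643775.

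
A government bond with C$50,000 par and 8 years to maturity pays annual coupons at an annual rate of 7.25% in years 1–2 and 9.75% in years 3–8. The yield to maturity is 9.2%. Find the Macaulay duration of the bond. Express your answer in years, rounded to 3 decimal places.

Periodic yield y = 0.092. Discount each cash flow and weight by its year:
  t   CF        PV=CF/(1+0.092)^t    t·PV
  1     3,625.00     3,319.5971     3,319.5971
  2     3,625.00     3,039.9241     6,079.8481
  3     4,875.00     3,743.7488    11,231.2465
  4     4,875.00     3,428.3414    13,713.3657
  5     4,875.00     3,139.5068    15,697.5340
  6     4,875.00     2,875.0062    17,250.0374
  7     4,875.00     2,632.7896    18,429.5271
  8    54,875.00    27,138.9741   217,111.7927
  Σ                 49,317.8881   302,832.9486
Price P = Σ PV = 49,317.8881.
Macaulay duration = Σ(t·PV) / P = 302,832.9486 / 49,317.8881 = 6.14043 years.

6.140 years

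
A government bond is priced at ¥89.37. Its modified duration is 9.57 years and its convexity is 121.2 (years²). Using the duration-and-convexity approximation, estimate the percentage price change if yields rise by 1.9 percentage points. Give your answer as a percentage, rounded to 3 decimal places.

Duration effect: -D_mod·Δy = -9.57 × (+0.019) = -0.181830
Convexity effect: ½·C·(Δy)² = 0.5 × 121.2 × (0.019)² = +0.0218766
ΔP/P ≈ -0.181830 + 0.0218766 = -0.1599534
= -15.99534%.

-15.995%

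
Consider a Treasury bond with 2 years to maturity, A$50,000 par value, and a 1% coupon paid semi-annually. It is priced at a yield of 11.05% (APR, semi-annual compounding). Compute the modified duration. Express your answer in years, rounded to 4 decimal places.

1.8795 years

Periodic yield y = 0.05525. First find Macaulay duration:
  t   CF        PV=CF/(1+0.05525)^t    t·PV
  1       250.00       236.9107       236.9107
  2       250.00       224.5067       449.0134
  3       250.00       212.7521       638.2564
  4    50,250.00    40,524.2161   162,096.8645
  Σ                 41,198.3856   163,421.0449
P = 41,198.3856; Macaulay duration = 163,421.0449 / 41,198.3856 = 3.96669 half-year periods = 1.98334 years.
Modified duration = D_Mac / (1 + y) = 1.98334 / 1.05525 = 1.87950 years.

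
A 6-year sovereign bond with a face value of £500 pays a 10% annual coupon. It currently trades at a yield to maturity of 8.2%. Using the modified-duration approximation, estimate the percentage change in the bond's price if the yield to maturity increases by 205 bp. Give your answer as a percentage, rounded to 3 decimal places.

Periodic yield y = 0.082. Modified duration first:
  t   CF        PV=CF/(1+0.082)^t    t·PV
  1        50.00        46.2107        46.2107
  2        50.00        42.7086        85.4172
  3        50.00        39.4719       118.4158
  4        50.00        36.4805       145.9221
  5        50.00        33.7158       168.5791
  6       550.00       342.7671     2,056.6026
  Σ                    541.3547     2,621.1474
P = 541.3547; D_Mac = 4.84183 yrs; D_mod = 4.84183/(1+0.082) = 4.47489 yrs.
ΔP/P ≈ -D_mod · Δy = -4.47489 × (+0.0205) = -0.091735 = -9.1735%.

-9.174%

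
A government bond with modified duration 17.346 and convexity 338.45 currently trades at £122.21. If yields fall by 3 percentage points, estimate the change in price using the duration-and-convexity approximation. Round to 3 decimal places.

Duration effect: -D_mod·Δy = -17.346 × (-0.03) = +0.520380
Convexity effect: ½·C·(Δy)² = 0.5 × 338.45 × (-0.03)² = +0.1523025
ΔP/P ≈ +0.520380 + 0.1523025 = +0.6726825
ΔP ≈ 122.21 × (+0.6726825) = +82.208528325.

+£82.209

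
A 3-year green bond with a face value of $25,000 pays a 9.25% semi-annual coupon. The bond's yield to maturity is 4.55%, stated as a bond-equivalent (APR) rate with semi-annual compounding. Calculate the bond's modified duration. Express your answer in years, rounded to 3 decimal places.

Periodic yield y = 0.02275. First find Macaulay duration:
  t   CF        PV=CF/(1+0.02275)^t    t·PV
  1     1,156.25     1,130.5304     1,130.5304
  2     1,156.25     1,105.3830     2,210.7659
  3     1,156.25     1,080.7949     3,242.3847
  4     1,156.25     1,056.7537     4,227.0150
  5     1,156.25     1,033.2474     5,166.2368
  6    26,156.25    22,853.8067   137,122.8405
  Σ                 28,260.5161   153,099.7733
P = 28,260.5161; Macaulay duration = 153,099.7733 / 28,260.5161 = 5.41744 half-year periods = 2.70872 years.
Modified duration = D_Mac / (1 + y) = 2.70872 / 1.02275 = 2.64847 years.

2.648 years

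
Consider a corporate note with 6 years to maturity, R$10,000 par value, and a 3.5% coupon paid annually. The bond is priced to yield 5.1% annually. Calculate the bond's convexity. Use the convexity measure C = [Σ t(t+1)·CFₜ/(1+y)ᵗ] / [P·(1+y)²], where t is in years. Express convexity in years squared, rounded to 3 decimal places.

33.752

With y = 0.051:
  t   CF        PV=CF/(1+0.051)^t    t·PV        t(t+1)·PV
  1       350.00       333.0162       333.0162         666.0324
  2       350.00       316.8565       633.7130       1,901.1390
  3       350.00       301.4810       904.4429       3,617.7716
  4       350.00       286.8515     1,147.4061       5,737.0307
  5       350.00       272.9320     1,364.6600       8,187.9601
  6    10,350.00     7,679.3428    46,076.0567     322,532.3969
  Σ                  9,190.4800    50,459.2949     342,642.3306
P = 9,190.4800.
Convexity = Σ t(t+1)·PV / [P·(1+y)²] = 342,642.3306 / (9,190.4800 × 1.104601) = 33.75184.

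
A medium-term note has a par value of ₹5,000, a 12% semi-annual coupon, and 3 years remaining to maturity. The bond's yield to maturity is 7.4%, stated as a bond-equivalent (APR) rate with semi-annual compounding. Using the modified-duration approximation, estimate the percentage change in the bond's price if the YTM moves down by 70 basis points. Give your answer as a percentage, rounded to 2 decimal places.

Periodic yield y = 0.037. Modified duration first:
  t   CF        PV=CF/(1+0.037)^t    t·PV
  1       300.00       289.2960       289.2960
  2       300.00       278.9740       557.9480
  3       300.00       269.0203       807.0608
  4       300.00       259.4217     1,037.6866
  5       300.00       250.1655     1,250.8277
  6     5,300.00     4,261.9007    25,571.4045
  Σ                  5,608.7782    29,514.2236
P = 5,608.7782; D_Mac = 5.26215 half-year periods = 2.63107 yrs; D_mod = 2.63107/(1+0.037) = 2.53720 yrs.
ΔP/P ≈ -D_mod · Δy = -2.53720 × (-0.007) = +0.017760 = +1.7760%.

+1.78%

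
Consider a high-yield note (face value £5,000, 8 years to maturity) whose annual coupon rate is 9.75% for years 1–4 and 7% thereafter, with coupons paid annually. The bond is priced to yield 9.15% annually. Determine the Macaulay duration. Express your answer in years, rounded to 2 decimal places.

Periodic yield y = 0.0915. Discount each cash flow and weight by its year:
  t   CF        PV=CF/(1+0.0915)^t    t·PV
  1       487.50       446.6331       446.6331
  2       487.50       409.1920       818.3840
  3       487.50       374.8896     1,124.6688
  4       487.50       343.4628     1,373.8511
  5       350.00       225.9172     1,129.5861
  6       350.00       206.9787     1,241.8721
  7       350.00       189.6277     1,327.3942
  8     5,350.00     2,655.6073    21,244.8588
  Σ                  4,852.3084    28,707.2481
Price P = Σ PV = 4,852.3084.
Macaulay duration = Σ(t·PV) / P = 28,707.2481 / 4,852.3084 = 5.91620 years.

5.92 years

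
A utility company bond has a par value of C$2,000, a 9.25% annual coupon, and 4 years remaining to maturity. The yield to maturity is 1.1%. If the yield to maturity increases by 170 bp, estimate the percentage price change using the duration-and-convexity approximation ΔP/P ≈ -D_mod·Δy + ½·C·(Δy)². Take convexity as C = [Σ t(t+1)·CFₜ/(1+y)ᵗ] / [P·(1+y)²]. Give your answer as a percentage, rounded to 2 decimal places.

With y = 0.011:
  t   CF        PV=CF/(1+0.011)^t    t·PV        t(t+1)·PV
  1       185.00       182.9871       182.9871         365.9743
  2       185.00       180.9962       361.9924       1,085.9771
  3       185.00       179.0269       537.0807       2,148.3227
  4     2,185.00     2,091.4468     8,365.7871      41,828.9357
  Σ                  2,634.4570     9,447.8473      45,429.2097
P = 2,634.4570; D_Mac = 3.58626 yrs; D_mod = 3.54724 yrs; C = 16.87104.
Duration effect: -3.54724 × (+0.017) = -0.060303
Convexity effect: 0.5 × 16.87104 × (0.017)² = +0.0024379
ΔP/P ≈ -0.060303 + 0.0024379 = -0.057865 = -5.7865%.

-5.79%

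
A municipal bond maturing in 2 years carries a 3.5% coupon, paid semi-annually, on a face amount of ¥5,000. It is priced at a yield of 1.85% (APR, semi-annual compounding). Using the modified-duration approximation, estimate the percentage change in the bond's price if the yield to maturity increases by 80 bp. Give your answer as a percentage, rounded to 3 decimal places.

-1.546%

Periodic yield y = 0.00925. Modified duration first:
  t   CF        PV=CF/(1+0.00925)^t    t·PV
  1        87.50        86.6980        86.6980
  2        87.50        85.9034       171.8069
  3        87.50        85.1161       255.3483
  4     5,087.50     4,903.5362    19,614.1450
  Σ                  5,161.2538    20,127.9982
P = 5,161.2538; D_Mac = 3.89983 half-year periods = 1.94991 yrs; D_mod = 1.94991/(1+0.00925) = 1.93204 yrs.
ΔP/P ≈ -D_mod · Δy = -1.93204 × (+0.008) = -0.015456 = -1.5456%.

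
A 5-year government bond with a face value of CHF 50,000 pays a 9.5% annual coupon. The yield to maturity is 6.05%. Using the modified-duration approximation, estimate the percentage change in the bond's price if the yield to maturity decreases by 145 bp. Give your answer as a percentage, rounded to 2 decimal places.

Periodic yield y = 0.0605. Modified duration first:
  t   CF        PV=CF/(1+0.0605)^t    t·PV
  1     4,750.00     4,479.0193     4,479.0193
  2     4,750.00     4,223.4977     8,446.9954
  3     4,750.00     3,982.5532    11,947.6597
  4     4,750.00     3,755.3543    15,021.4172
  5    54,750.00    40,816.0299   204,080.1494
  Σ                 57,256.4545   243,975.2412
P = 57,256.4545; D_Mac = 4.26110 yrs; D_mod = 4.26110/(1+0.0605) = 4.01801 yrs.
ΔP/P ≈ -D_mod · Δy = -4.01801 × (-0.0145) = +0.058261 = +5.8261%.

+5.83%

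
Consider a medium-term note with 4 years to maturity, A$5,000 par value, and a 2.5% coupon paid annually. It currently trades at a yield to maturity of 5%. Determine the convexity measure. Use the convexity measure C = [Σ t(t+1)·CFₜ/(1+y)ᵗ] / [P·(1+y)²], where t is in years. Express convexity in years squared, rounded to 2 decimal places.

17.23

With y = 0.05:
  t   CF        PV=CF/(1+0.05)^t    t·PV        t(t+1)·PV
  1       125.00       119.0476       119.0476         238.0952
  2       125.00       113.3787       226.7574         680.2721
  3       125.00       107.9797       323.9391       1,295.7564
  4     5,125.00     4,216.3502    16,865.4007      84,327.0037
  Σ                  4,556.7562    17,535.1448      86,541.1274
P = 4,556.7562.
Convexity = Σ t(t+1)·PV / [P·(1+y)²] = 86,541.1274 / (4,556.7562 × 1.102500) = 17.22615.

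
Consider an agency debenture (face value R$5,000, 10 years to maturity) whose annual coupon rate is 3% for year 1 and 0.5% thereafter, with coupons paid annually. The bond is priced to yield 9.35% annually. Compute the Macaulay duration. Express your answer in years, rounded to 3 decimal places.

Periodic yield y = 0.0935. Discount each cash flow and weight by its year:
  t   CF        PV=CF/(1+0.0935)^t    t·PV
  1       150.00       137.1742       137.1742
  2        25.00        20.9075        41.8150
  3        25.00        19.1198        57.3594
  4        25.00        17.4850        69.9399
  5        25.00        15.9899        79.9496
  6        25.00        14.6227        87.7361
  7        25.00        13.3724        93.6066
  8        25.00        12.2290        97.8317
  9        25.00        11.1833       100.6499
  10    5,025.00     2,055.6454    20,556.4536
  Σ                  2,317.7291    21,322.5161
Price P = Σ PV = 2,317.7291.
Macaulay duration = Σ(t·PV) / P = 21,322.5161 / 2,317.7291 = 9.19974 years.

9.200 years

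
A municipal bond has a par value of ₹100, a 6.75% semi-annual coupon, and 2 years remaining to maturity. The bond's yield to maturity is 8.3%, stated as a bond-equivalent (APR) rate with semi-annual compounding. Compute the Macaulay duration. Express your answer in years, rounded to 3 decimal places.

1.903 years

Periodic yield y = 0.0415. Discount each cash flow and weight by its period:
  t   CF        PV=CF/(1+0.0415)^t    t·PV
  1        3.375         3.2405         3.2405
  2        3.375         3.1114         6.2228
  3        3.375         2.9874         8.9623
  4      103.375        87.8574       351.4297
  Σ                     97.1967       369.8552
Price P = Σ PV = 97.1967.
Macaulay duration = Σ(t·PV) / P = 369.8552 / 97.1967 = 3.80522 half-year periods.
In years: 3.80522 / 2 = 1.90261 years.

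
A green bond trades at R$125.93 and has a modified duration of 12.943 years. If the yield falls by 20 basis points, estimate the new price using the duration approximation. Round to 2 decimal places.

R$129.19

Duration approximation: ΔP/P ≈ -D_mod · Δy = -12.943 × (-0.002) = +0.025886.
New price ≈ 125.93 × (1 + 0.025886) = 129.18982398.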